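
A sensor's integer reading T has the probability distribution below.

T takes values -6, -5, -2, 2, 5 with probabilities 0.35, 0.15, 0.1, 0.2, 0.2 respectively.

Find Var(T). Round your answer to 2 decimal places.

19.83

E[T] = (-6)(0.35) + (-5)(0.15) + (-2)(0.1) + (2)(0.2) + (5)(0.2) = -1.65
E[T²] = (-6)²(0.35) + (-5)²(0.15) + (-2)²(0.1) + (2)²(0.2) + (5)²(0.2) = 22.55
Var(T) = E[T²] − (E[T])² = 22.55 − (-1.65)² = 19.8275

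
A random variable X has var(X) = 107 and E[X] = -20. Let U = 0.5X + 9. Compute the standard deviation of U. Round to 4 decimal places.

5.1720

var(0.5X + 9) = (0.5)²·107 = 26.75
SD(U) = √26.75 ≈ 5.1720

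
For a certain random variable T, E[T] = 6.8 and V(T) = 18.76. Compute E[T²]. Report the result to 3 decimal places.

E[T²] = V(T) + (E[T])² = 18.76 + (6.8)² = 65

65.000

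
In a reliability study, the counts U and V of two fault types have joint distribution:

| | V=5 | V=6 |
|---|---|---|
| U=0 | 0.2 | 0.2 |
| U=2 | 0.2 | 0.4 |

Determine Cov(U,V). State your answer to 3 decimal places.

E[U] = 1.2,  E[V] = 5.6
E[UV] = 6.8
Cov(U,V) = E[UV] − E[U]E[V] = 6.8 − (1.2)(5.6) = 0.08

0.080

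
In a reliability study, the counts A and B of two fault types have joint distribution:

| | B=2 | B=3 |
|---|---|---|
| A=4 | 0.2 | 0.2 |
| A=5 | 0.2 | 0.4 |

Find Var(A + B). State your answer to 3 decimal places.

0.560

E[A] = 4.6,  E[B] = 2.6,  E[AB] = 12
Var(A) = 21.4 − (4.6)² = 0.24;  Var(B) = 7 − (2.6)² = 0.24
Cov(A,B) = 12 − (4.6)(2.6) = 0.04
Var(A + B) = (1)²·0.24 + (1)²·0.24 + 2·(1)·(1)·0.04 = 0.56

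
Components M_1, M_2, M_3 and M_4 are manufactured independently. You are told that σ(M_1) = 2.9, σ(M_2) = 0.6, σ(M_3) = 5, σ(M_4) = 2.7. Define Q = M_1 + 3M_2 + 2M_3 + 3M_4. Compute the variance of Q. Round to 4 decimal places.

V(M_1) = 8.41, V(M_2) = 0.36, V(M_3) = 25, V(M_4) = 7.29
By independence, V(Q) = (1)²V(M_1) + (3)²V(M_2) + (2)²V(M_3) + (3)²V(M_4)
= (1)²·8.41 + (3)²·0.36 + (2)²·25 + (3)²·7.29 = 177.26

177.2600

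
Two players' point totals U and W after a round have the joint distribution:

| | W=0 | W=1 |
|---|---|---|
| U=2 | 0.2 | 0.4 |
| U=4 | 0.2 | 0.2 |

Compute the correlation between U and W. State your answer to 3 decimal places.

E[U] = 2.8,  E[W] = 0.6
E[UW] = 1.6
cov(U,W) = E[UW] − E[U]E[W] = 1.6 − (2.8)(0.6) = -0.08
Var(U) = 0.96,  Var(W) = 0.24
ρ = -0.08 / √(0.96·0.24) ≈ -0.167

-0.167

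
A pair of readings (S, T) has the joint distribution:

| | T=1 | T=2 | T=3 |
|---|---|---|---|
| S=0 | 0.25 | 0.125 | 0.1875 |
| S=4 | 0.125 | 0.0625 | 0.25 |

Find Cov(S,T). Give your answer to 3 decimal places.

0.391

E[S] = 1.75,  E[T] = 2.0625
E[ST] = 4
Cov(S,T) = E[ST] − E[S]E[T] = 4 − (1.75)(2.0625) = 0.390625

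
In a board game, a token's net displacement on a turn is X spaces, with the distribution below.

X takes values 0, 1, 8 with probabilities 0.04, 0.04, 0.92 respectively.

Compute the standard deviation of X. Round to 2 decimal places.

2.04

E[X] = (0)(0.04) + (1)(0.04) + (8)(0.92) = 7.4
E[X²] = (0)²(0.04) + (1)²(0.04) + (8)²(0.92) = 58.92
V(X) = E[X²] − (E[X])² = 58.92 − (7.4)² = 4.16
σ(X) = √4.16 ≈ 2.04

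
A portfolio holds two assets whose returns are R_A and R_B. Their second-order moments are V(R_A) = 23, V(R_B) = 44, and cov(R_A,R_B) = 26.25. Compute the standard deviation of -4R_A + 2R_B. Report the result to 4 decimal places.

V(-4R_A + 2R_B) = (-4)²·V(R_A) + (2)²·V(R_B) + 2·(-4)·(2)·cov(R_A,R_B)
= 16·23 + 4·44 + -16·26.25 = 124
sd(-4R_A + 2R_B) = √124 ≈ 11.1355

11.1355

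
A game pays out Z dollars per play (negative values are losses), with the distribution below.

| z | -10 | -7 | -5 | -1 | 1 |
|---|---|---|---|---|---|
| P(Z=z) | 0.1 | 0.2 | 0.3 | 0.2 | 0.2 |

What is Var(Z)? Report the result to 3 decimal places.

12.490

E[Z] = (-10)(0.1) + (-7)(0.2) + (-5)(0.3) + (-1)(0.2) + (1)(0.2) = -3.9
E[Z²] = (-10)²(0.1) + (-7)²(0.2) + (-5)²(0.3) + (-1)²(0.2) + (1)²(0.2) = 27.7
Var(Z) = E[Z²] − (E[Z])² = 27.7 − (-3.9)² = 12.49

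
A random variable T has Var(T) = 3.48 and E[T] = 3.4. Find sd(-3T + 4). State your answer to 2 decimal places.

Var(-3T + 4) = (-3)²·3.48 = 31.32
sd(-3T + 4) = √31.32 ≈ 5.60

5.60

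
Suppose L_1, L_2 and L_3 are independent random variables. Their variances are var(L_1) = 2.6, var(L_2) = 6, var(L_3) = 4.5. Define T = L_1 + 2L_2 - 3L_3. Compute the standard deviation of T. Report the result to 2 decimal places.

8.19

By independence, var(T) = (1)²var(L_1) + (2)²var(L_2) + (-3)²var(L_3)
= (1)²·2.6 + (2)²·6 + (-3)²·4.5 = 67.1
SD(T) = √67.1 ≈ 8.19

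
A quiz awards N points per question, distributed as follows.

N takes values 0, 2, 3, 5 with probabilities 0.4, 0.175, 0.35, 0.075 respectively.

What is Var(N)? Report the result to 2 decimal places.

E[N] = (0)(0.4) + (2)(0.175) + (3)(0.35) + (5)(0.075) = 1.775
E[N²] = (0)²(0.4) + (2)²(0.175) + (3)²(0.35) + (5)²(0.075) = 5.725
Var(N) = E[N²] − (E[N])² = 5.725 − (1.775)² = 2.574375

2.57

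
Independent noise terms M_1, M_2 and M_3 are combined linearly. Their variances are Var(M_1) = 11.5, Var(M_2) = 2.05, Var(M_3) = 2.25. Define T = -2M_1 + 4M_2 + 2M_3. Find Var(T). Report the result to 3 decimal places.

87.800

By independence, Var(T) = (-2)²Var(M_1) + (4)²Var(M_2) + (2)²Var(M_3)
= (-2)²·11.5 + (4)²·2.05 + (2)²·2.25 = 87.8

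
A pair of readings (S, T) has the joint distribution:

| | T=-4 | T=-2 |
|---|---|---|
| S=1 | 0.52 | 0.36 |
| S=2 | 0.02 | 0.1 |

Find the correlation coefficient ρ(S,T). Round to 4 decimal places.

E[S] = 1.12,  E[T] = -3.08
E[ST] = -3.36
cov(S,T) = E[ST] − E[S]E[T] = -3.36 − (1.12)(-3.08) = 0.0896
var(S) = 0.1056,  var(T) = 0.9936
ρ = 0.0896 / √(0.1056·0.9936) ≈ 0.2766

0.2766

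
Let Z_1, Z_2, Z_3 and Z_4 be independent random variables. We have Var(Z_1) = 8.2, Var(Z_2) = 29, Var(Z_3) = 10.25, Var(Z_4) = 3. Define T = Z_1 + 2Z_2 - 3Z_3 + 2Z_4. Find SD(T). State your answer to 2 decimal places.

By independence, Var(T) = (1)²Var(Z_1) + (2)²Var(Z_2) + (-3)²Var(Z_3) + (2)²Var(Z_4)
= (1)²·8.2 + (2)²·29 + (-3)²·10.25 + (2)²·3 = 228.45
SD(T) = √228.45 ≈ 15.11

15.11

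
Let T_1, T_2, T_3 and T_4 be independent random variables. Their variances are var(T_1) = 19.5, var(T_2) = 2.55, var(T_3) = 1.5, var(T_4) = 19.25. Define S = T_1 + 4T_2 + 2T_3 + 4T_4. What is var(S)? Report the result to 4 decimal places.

374.3000

By independence, var(S) = (1)²var(T_1) + (4)²var(T_2) + (2)²var(T_3) + (4)²var(T_4)
= (1)²·19.5 + (4)²·2.55 + (2)²·1.5 + (4)²·19.25 = 374.3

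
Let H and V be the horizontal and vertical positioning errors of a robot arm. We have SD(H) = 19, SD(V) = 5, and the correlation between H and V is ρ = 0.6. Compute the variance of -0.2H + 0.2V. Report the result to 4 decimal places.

10.8800

var(H) = (19)² = 361;  var(V) = (5)² = 25
Cov(H,V) = ρ·SD(H)·SD(V) = 0.6·19·5 = 57
var(-0.2H + 0.2V) = (-0.2)²·var(H) + (0.2)²·var(V) + 2·(-0.2)·(0.2)·Cov(H,V)
= 0.04·361 + 0.04·25 + -0.08·57 = 10.88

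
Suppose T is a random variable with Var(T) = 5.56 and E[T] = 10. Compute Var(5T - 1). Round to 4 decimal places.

Var(5T - 1) = (5)²·Var(T) = 25·5.56 = 139

139.0000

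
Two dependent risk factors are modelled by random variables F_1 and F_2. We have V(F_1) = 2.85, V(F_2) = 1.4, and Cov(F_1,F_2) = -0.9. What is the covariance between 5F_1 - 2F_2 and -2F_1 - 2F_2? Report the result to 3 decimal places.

Cov(5F_1 - 2F_2, -2F_1 - 2F_2) = (5)(-2)V(F_1) + (-2)(-2)V(F_2) + [(5)(-2) + (-2)(-2)]Cov(F_1,F_2)
= -10·2.85 + 4·1.4 + -6·-0.9 = -17.5

-17.500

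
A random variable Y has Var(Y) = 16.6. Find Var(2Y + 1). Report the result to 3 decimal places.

Var(2Y + 1) = (2)²·Var(Y) = 4·16.6 = 66.4

66.400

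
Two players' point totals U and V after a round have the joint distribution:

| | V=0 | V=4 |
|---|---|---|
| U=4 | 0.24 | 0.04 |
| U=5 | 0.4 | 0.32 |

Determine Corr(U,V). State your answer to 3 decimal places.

E[U] = 4.72,  E[V] = 1.44
E[UV] = 7.04
cov(U,V) = E[UV] − E[U]E[V] = 7.04 − (4.72)(1.44) = 0.2432
Var(U) = 0.2016,  Var(V) = 3.6864
ρ = 0.2432 / √(0.2016·3.6864) ≈ 0.282

0.282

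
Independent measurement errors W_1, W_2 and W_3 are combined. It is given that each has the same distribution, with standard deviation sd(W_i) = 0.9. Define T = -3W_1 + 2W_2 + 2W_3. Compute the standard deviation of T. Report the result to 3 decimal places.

V(W_i) = (0.9)² = 0.81
By independence, V(T) = (-3)²V(W_1) + (2)²V(W_2) + (2)²V(W_3)
= (-3)²·0.81 + (2)²·0.81 + (2)²·0.81 = 13.77
sd(T) = √13.77 ≈ 3.711

3.711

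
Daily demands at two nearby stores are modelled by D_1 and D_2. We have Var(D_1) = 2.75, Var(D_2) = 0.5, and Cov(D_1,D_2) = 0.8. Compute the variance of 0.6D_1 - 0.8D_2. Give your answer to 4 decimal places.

0.5420

Var(0.6D_1 - 0.8D_2) = (0.6)²·Var(D_1) + (-0.8)²·Var(D_2) + 2·(0.6)·(-0.8)·Cov(D_1,D_2)
= 0.36·2.75 + 0.64·0.5 + -0.96·0.8 = 0.542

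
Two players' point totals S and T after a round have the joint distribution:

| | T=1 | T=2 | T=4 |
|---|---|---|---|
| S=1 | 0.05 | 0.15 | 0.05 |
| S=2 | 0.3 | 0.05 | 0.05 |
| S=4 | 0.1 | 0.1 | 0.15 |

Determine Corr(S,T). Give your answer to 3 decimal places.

0.226

E[S] = 2.45,  E[T] = 2.05
E[ST] = 5.35
Cov(S,T) = E[ST] − E[S]E[T] = 5.35 − (2.45)(2.05) = 0.3275
Var(S) = 1.4475,  Var(T) = 1.4475
ρ = 0.3275 / √(1.4475·1.4475) ≈ 0.226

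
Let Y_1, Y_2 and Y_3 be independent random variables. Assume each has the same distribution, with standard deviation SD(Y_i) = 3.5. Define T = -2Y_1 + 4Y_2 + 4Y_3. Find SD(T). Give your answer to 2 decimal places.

V(Y_i) = (3.5)² = 12.25
By independence, V(T) = (-2)²V(Y_1) + (4)²V(Y_2) + (4)²V(Y_3)
= (-2)²·12.25 + (4)²·12.25 + (4)²·12.25 = 441
SD(T) = √441 ≈ 21.00

21.00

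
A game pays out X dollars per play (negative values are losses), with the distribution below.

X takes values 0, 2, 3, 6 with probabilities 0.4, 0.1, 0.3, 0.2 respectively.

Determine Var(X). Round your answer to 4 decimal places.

5.0100

E[X] = (0)(0.4) + (2)(0.1) + (3)(0.3) + (6)(0.2) = 2.3
E[X²] = (0)²(0.4) + (2)²(0.1) + (3)²(0.3) + (6)²(0.2) = 10.3
Var(X) = E[X²] − (E[X])² = 10.3 − (2.3)² = 5.01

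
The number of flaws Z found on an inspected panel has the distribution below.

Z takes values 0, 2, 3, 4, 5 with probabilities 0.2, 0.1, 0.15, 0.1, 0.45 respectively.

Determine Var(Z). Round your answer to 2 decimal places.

3.71

E[Z] = (0)(0.2) + (2)(0.1) + (3)(0.15) + (4)(0.1) + (5)(0.45) = 3.3
E[Z²] = (0)²(0.2) + (2)²(0.1) + (3)²(0.15) + (4)²(0.1) + (5)²(0.45) = 14.6
Var(Z) = E[Z²] − (E[Z])² = 14.6 − (3.3)² = 3.71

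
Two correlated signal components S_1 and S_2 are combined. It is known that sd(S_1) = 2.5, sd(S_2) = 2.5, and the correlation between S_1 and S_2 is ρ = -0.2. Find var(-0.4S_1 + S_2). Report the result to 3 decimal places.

8.250

var(S_1) = (2.5)² = 6.25;  var(S_2) = (2.5)² = 6.25
Cov(S_1,S_2) = ρ·sd(S_1)·sd(S_2) = -0.2·2.5·2.5 = -1.25
var(-0.4S_1 + S_2) = (-0.4)²·var(S_1) + (1)²·var(S_2) + 2·(-0.4)·(1)·Cov(S_1,S_2)
= 0.16·6.25 + 1·6.25 + -0.8·-1.25 = 8.25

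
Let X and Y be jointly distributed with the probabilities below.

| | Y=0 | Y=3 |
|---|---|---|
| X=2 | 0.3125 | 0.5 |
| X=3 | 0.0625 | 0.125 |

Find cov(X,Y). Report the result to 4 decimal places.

0.0234

E[X] = 2.1875,  E[Y] = 1.875
E[XY] = 4.125
cov(X,Y) = E[XY] − E[X]E[Y] = 4.125 − (2.1875)(1.875) = 0.0234375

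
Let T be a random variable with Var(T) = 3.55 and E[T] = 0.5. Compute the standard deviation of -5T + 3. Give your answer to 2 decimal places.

Var(-5T + 3) = (-5)²·3.55 = 88.75
sd(-5T + 3) = √88.75 ≈ 9.42

9.42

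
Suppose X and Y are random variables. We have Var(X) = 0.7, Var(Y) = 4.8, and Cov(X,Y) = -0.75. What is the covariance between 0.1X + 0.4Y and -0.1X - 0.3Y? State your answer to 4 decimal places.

Cov(0.1X + 0.4Y, -0.1X - 0.3Y) = (0.1)(-0.1)Var(X) + (0.4)(-0.3)Var(Y) + [(0.1)(-0.3) + (0.4)(-0.1)]Cov(X,Y)
= -0.01·0.7 + -0.12·4.8 + -0.07·-0.75 = -0.5305

-0.5305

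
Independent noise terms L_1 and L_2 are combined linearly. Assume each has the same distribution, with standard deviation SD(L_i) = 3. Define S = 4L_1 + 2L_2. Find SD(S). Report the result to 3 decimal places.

Var(L_i) = (3)² = 9
By independence, Var(S) = (4)²Var(L_1) + (2)²Var(L_2)
= (4)²·9 + (2)²·9 = 180
SD(S) = √180 ≈ 13.416

13.416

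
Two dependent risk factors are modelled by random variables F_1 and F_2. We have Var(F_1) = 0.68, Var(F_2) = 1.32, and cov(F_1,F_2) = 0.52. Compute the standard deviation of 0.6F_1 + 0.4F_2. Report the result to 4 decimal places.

Var(0.6F_1 + 0.4F_2) = (0.6)²·Var(F_1) + (0.4)²·Var(F_2) + 2·(0.6)·(0.4)·cov(F_1,F_2)
= 0.36·0.68 + 0.16·1.32 + 0.48·0.52 = 0.7056
SD(0.6F_1 + 0.4F_2) = √0.7056 ≈ 0.8400

0.8400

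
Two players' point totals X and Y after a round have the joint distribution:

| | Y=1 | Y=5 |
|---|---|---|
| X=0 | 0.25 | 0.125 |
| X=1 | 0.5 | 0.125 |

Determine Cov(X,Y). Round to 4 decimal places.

E[X] = 0.625,  E[Y] = 2
E[XY] = 1.125
Cov(X,Y) = E[XY] − E[X]E[Y] = 1.125 − (0.625)(2) = -0.125

-0.1250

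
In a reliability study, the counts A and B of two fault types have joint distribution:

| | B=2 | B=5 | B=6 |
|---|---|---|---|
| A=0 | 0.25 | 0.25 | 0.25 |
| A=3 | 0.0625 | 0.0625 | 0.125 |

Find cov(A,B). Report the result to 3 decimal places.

E[A] = 0.75,  E[B] = 4.4375
E[AB] = 3.5625
cov(A,B) = E[AB] − E[A]E[B] = 3.5625 − (0.75)(4.4375) = 0.234375

0.234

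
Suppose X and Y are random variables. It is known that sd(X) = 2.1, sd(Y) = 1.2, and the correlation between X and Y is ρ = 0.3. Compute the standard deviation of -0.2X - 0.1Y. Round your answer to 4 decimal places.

0.4701

Var(X) = (2.1)² = 4.41;  Var(Y) = (1.2)² = 1.44
Cov(X,Y) = ρ·sd(X)·sd(Y) = 0.3·2.1·1.2 = 0.756
Var(-0.2X - 0.1Y) = (-0.2)²·Var(X) + (-0.1)²·Var(Y) + 2·(-0.2)·(-0.1)·Cov(X,Y)
= 0.04·4.41 + 0.01·1.44 + 0.04·0.756 = 0.22104
sd(-0.2X - 0.1Y) = √0.22104 ≈ 0.4701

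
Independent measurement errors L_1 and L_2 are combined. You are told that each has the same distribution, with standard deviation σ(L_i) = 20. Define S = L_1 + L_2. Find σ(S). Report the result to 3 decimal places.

Var(L_i) = (20)² = 400
By independence, Var(S) = (1)²Var(L_1) + (1)²Var(L_2)
= (1)²·400 + (1)²·400 = 800
σ(S) = √800 ≈ 28.284

28.284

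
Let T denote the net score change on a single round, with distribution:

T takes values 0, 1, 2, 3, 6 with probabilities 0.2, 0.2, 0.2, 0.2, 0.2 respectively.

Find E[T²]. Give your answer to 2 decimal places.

10.00

E[T²] = (0)²(0.2) + (1)²(0.2) + (2)²(0.2) + (3)²(0.2) + (6)²(0.2) = 10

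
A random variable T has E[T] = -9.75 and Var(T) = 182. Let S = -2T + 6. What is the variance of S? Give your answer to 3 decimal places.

728.000

Var(-2T + 6) = (-2)²·Var(T) = 4·182 = 728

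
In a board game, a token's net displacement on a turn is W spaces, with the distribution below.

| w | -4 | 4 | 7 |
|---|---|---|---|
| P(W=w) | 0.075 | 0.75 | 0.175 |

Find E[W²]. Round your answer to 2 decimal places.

E[W²] = (-4)²(0.075) + (4)²(0.75) + (7)²(0.175) = 21.775

21.78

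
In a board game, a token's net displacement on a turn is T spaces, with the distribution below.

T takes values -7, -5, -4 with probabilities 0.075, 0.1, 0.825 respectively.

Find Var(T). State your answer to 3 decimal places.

E[T] = (-7)(0.075) + (-5)(0.1) + (-4)(0.825) = -4.325
E[T²] = (-7)²(0.075) + (-5)²(0.1) + (-4)²(0.825) = 19.375
Var(T) = E[T²] − (E[T])² = 19.375 − (-4.325)² = 0.669375

0.669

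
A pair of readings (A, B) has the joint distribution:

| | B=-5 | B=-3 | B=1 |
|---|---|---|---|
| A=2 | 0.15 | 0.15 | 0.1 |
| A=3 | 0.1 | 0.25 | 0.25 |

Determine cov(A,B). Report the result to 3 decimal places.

E[A] = 2.6,  E[B] = -2.1
E[AB] = -5.2
cov(A,B) = E[AB] − E[A]E[B] = -5.2 − (2.6)(-2.1) = 0.26

0.260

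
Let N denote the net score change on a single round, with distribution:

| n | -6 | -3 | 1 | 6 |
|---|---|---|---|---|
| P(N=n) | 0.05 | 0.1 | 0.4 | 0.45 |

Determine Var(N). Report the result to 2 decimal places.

E[N] = (-6)(0.05) + (-3)(0.1) + (1)(0.4) + (6)(0.45) = 2.5
E[N²] = (-6)²(0.05) + (-3)²(0.1) + (1)²(0.4) + (6)²(0.45) = 19.3
Var(N) = E[N²] − (E[N])² = 19.3 − (2.5)² = 13.05

13.05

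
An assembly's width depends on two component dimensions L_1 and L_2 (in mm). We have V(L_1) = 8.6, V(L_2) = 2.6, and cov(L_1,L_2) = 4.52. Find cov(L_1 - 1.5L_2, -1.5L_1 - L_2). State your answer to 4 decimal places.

cov(L_1 - 1.5L_2, -1.5L_1 - L_2) = (1)(-1.5)V(L_1) + (-1.5)(-1)V(L_2) + [(1)(-1) + (-1.5)(-1.5)]cov(L_1,L_2)
= -1.5·8.6 + 1.5·2.6 + 1.25·4.52 = -3.35

-3.3500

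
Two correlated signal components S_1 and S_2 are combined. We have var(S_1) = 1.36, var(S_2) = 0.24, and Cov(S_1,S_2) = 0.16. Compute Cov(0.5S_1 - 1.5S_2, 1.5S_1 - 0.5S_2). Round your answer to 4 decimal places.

0.8000

Cov(0.5S_1 - 1.5S_2, 1.5S_1 - 0.5S_2) = (0.5)(1.5)var(S_1) + (-1.5)(-0.5)var(S_2) + [(0.5)(-0.5) + (-1.5)(1.5)]Cov(S_1,S_2)
= 0.75·1.36 + 0.75·0.24 + -2.5·0.16 = 0.8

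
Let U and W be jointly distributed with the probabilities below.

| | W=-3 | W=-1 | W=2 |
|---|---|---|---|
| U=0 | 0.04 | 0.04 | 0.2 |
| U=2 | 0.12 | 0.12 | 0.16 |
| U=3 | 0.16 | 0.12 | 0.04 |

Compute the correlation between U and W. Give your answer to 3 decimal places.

-0.440

E[U] = 1.76,  E[W] = -0.44
E[UW] = -1.88
cov(U,W) = E[UW] − E[U]E[W] = -1.88 − (1.76)(-0.44) = -1.1056
Var(U) = 1.3824,  Var(W) = 4.5664
ρ = -1.1056 / √(1.3824·4.5664) ≈ -0.440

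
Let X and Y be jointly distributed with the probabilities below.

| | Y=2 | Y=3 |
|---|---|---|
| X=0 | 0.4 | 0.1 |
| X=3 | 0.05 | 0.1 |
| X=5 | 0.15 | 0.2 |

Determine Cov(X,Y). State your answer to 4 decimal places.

0.4200

E[X] = 2.2,  E[Y] = 2.4
E[XY] = 5.7
Cov(X,Y) = E[XY] − E[X]E[Y] = 5.7 − (2.2)(2.4) = 0.42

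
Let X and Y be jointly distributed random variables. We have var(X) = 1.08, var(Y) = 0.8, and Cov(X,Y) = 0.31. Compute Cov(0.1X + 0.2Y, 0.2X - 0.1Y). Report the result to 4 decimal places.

Cov(0.1X + 0.2Y, 0.2X - 0.1Y) = (0.1)(0.2)var(X) + (0.2)(-0.1)var(Y) + [(0.1)(-0.1) + (0.2)(0.2)]Cov(X,Y)
= 0.02·1.08 + -0.02·0.8 + 0.03·0.31 = 0.0149

0.0149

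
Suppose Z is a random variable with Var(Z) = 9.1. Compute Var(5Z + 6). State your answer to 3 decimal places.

Var(5Z + 6) = (5)²·Var(Z) = 25·9.1 = 227.5

227.500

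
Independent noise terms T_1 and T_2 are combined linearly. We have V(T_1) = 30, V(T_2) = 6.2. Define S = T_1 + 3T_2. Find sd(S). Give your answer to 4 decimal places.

9.2628

By independence, V(S) = (1)²V(T_1) + (3)²V(T_2)
= (1)²·30 + (3)²·6.2 = 85.8
sd(S) = √85.8 ≈ 9.2628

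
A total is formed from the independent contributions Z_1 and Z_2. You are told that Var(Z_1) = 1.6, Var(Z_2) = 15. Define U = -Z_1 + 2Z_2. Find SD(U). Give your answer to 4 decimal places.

7.8486

By independence, Var(U) = (-1)²Var(Z_1) + (2)²Var(Z_2)
= (-1)²·1.6 + (2)²·15 = 61.6
SD(U) = √61.6 ≈ 7.8486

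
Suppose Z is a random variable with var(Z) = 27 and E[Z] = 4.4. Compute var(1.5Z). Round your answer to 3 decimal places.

60.750

var(1.5Z) = (1.5)²·var(Z) = 2.25·27 = 60.75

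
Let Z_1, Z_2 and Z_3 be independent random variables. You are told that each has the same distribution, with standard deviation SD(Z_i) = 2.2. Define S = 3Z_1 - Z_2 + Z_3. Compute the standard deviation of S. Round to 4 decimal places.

7.2966

Var(Z_i) = (2.2)² = 4.84
By independence, Var(S) = (3)²Var(Z_1) + (-1)²Var(Z_2) + (1)²Var(Z_3)
= (3)²·4.84 + (-1)²·4.84 + (1)²·4.84 = 53.24
SD(S) = √53.24 ≈ 7.2966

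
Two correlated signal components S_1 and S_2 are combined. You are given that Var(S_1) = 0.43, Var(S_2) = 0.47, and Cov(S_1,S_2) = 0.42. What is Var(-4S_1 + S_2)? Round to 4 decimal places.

Var(-4S_1 + S_2) = (-4)²·Var(S_1) + (1)²·Var(S_2) + 2·(-4)·(1)·Cov(S_1,S_2)
= 16·0.43 + 1·0.47 + -8·0.42 = 3.99

3.9900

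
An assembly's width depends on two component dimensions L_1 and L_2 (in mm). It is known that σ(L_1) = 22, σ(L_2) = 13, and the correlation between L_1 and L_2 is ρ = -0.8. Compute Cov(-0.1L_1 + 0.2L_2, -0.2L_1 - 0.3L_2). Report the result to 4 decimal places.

Var(L_1) = (22)² = 484;  Var(L_2) = (13)² = 169
Cov(L_1,L_2) = ρ·σ(L_1)·σ(L_2) = -0.8·22·13 = -228.8
Cov(-0.1L_1 + 0.2L_2, -0.2L_1 - 0.3L_2) = (-0.1)(-0.2)Var(L_1) + (0.2)(-0.3)Var(L_2) + [(-0.1)(-0.3) + (0.2)(-0.2)]Cov(L_1,L_2)
= 0.02·484 + -0.06·169 + -0.01·-228.8 = 1.828

1.8280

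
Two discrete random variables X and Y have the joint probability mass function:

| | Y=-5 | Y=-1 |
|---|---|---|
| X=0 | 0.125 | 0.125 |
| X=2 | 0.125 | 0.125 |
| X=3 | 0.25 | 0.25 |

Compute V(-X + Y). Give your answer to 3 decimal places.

E[X] = 2,  E[Y] = -3,  E[XY] = -6
V(X) = 5.5 − (2)² = 1.5;  V(Y) = 13 − (-3)² = 4
Cov(X,Y) = -6 − (2)(-3) = 0
V(-X + Y) = (-1)²·1.5 + (1)²·4 + 2·(-1)·(1)·0 = 5.5

5.500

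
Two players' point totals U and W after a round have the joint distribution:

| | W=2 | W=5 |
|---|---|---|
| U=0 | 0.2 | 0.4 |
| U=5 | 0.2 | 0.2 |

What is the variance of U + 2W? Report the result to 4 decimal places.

12.2400

E[U] = 2,  E[W] = 3.8,  E[UW] = 7
var(U) = 10 − (2)² = 6;  var(W) = 16.6 − (3.8)² = 2.16
Cov(U,W) = 7 − (2)(3.8) = -0.6
var(U + 2W) = (1)²·6 + (2)²·2.16 + 2·(1)·(2)·-0.6 = 12.24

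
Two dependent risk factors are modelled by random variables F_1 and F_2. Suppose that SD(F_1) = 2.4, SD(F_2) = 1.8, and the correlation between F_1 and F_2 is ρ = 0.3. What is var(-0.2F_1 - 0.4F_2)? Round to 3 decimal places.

var(F_1) = (2.4)² = 5.76;  var(F_2) = (1.8)² = 3.24
cov(F_1,F_2) = ρ·SD(F_1)·SD(F_2) = 0.3·2.4·1.8 = 1.296
var(-0.2F_1 - 0.4F_2) = (-0.2)²·var(F_1) + (-0.4)²·var(F_2) + 2·(-0.2)·(-0.4)·cov(F_1,F_2)
= 0.04·5.76 + 0.16·3.24 + 0.16·1.296 = 0.95616

0.956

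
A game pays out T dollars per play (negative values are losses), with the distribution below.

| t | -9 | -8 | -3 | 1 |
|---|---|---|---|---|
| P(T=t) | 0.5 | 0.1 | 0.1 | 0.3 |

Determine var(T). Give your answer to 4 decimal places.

E[T] = (-9)(0.5) + (-8)(0.1) + (-3)(0.1) + (1)(0.3) = -5.3
E[T²] = (-9)²(0.5) + (-8)²(0.1) + (-3)²(0.1) + (1)²(0.3) = 48.1
var(T) = E[T²] − (E[T])² = 48.1 − (-5.3)² = 20.01

20.0100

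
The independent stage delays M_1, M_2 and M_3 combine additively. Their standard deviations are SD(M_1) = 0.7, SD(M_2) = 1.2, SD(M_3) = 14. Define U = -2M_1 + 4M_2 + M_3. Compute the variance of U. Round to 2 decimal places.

221.00

V(M_1) = 0.49, V(M_2) = 1.44, V(M_3) = 196
By independence, V(U) = (-2)²V(M_1) + (4)²V(M_2) + (1)²V(M_3)
= (-2)²·0.49 + (4)²·1.44 + (1)²·196 = 221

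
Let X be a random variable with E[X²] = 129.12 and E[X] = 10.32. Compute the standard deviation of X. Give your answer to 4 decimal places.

var(X) = 129.12 − (10.32)² = 22.6176
sd(X) = √22.6176 ≈ 4.7558

4.7558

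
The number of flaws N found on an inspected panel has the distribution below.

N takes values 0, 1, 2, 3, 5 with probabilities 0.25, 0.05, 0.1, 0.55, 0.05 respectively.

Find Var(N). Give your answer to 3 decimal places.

2.028

E[N] = (0)(0.25) + (1)(0.05) + (2)(0.1) + (3)(0.55) + (5)(0.05) = 2.15
E[N²] = (0)²(0.25) + (1)²(0.05) + (2)²(0.1) + (3)²(0.55) + (5)²(0.05) = 6.65
Var(N) = E[N²] − (E[N])² = 6.65 − (2.15)² = 2.0275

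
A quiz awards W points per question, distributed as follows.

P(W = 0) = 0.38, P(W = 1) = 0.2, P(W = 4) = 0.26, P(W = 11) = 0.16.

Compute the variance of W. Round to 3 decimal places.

14.720

E[W] = (0)(0.38) + (1)(0.2) + (4)(0.26) + (11)(0.16) = 3
E[W²] = (0)²(0.38) + (1)²(0.2) + (4)²(0.26) + (11)²(0.16) = 23.72
Var(W) = E[W²] − (E[W])² = 23.72 − (3)² = 14.72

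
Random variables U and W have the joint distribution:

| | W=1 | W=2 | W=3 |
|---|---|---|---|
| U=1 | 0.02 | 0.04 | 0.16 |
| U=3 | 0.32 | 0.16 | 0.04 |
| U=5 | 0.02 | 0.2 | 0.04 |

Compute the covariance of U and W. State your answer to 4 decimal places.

-0.2304

E[U] = 3.08,  E[W] = 1.88
E[UW] = 5.56
Cov(U,W) = E[UW] − E[U]E[W] = 5.56 − (3.08)(1.88) = -0.2304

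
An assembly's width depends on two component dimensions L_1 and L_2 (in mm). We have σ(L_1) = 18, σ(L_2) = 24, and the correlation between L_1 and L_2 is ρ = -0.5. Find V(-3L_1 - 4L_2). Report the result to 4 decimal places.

V(L_1) = (18)² = 324;  V(L_2) = (24)² = 576
Cov(L_1,L_2) = ρ·σ(L_1)·σ(L_2) = -0.5·18·24 = -216
V(-3L_1 - 4L_2) = (-3)²·V(L_1) + (-4)²·V(L_2) + 2·(-3)·(-4)·Cov(L_1,L_2)
= 9·324 + 16·576 + 24·-216 = 6948

6948.0000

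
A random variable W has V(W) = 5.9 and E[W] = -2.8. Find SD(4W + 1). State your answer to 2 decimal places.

9.72

V(4W + 1) = (4)²·5.9 = 94.4
SD(4W + 1) = √94.4 ≈ 9.72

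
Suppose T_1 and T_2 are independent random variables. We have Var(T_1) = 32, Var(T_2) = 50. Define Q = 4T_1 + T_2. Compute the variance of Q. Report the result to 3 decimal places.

By independence, Var(Q) = (4)²Var(T_1) + (1)²Var(T_2)
= (4)²·32 + (1)²·50 = 562

562.000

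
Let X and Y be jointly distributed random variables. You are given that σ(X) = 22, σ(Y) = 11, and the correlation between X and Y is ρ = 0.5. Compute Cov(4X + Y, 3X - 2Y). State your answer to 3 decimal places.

V(X) = (22)² = 484;  V(Y) = (11)² = 121
Cov(X,Y) = ρ·σ(X)·σ(Y) = 0.5·22·11 = 121
Cov(4X + Y, 3X - 2Y) = (4)(3)V(X) + (1)(-2)V(Y) + [(4)(-2) + (1)(3)]Cov(X,Y)
= 12·484 + -2·121 + -5·121 = 4961

4961.000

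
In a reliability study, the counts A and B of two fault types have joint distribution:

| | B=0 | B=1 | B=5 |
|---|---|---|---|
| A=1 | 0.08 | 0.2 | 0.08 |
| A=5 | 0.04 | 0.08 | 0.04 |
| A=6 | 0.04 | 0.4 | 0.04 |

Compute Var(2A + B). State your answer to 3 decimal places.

E[A] = 4.04,  E[B] = 1.48,  E[AB] = 5.6
Var(A) = 21.64 − (4.04)² = 5.3184;  Var(B) = 4.68 − (1.48)² = 2.4896
Cov(A,B) = 5.6 − (4.04)(1.48) = -0.3792
Var(2A + B) = (2)²·5.3184 + (1)²·2.4896 + 2·(2)·(1)·-0.3792 = 22.2464

22.246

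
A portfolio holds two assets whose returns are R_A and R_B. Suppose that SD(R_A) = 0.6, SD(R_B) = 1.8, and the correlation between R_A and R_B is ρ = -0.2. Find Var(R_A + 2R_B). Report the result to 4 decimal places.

12.4560

Var(R_A) = (0.6)² = 0.36;  Var(R_B) = (1.8)² = 3.24
cov(R_A,R_B) = ρ·SD(R_A)·SD(R_B) = -0.2·0.6·1.8 = -0.216
Var(R_A + 2R_B) = (1)²·Var(R_A) + (2)²·Var(R_B) + 2·(1)·(2)·cov(R_A,R_B)
= 1·0.36 + 4·3.24 + 4·-0.216 = 12.456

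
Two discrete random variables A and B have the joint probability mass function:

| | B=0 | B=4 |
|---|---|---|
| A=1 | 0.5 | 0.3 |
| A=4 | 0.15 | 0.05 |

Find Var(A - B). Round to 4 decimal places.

E[A] = 1.6,  E[B] = 1.4,  E[AB] = 2
Var(A) = 4 − (1.6)² = 1.44;  Var(B) = 5.6 − (1.4)² = 3.64
Cov(A,B) = 2 − (1.6)(1.4) = -0.24
Var(A - B) = (1)²·1.44 + (-1)²·3.64 + 2·(1)·(-1)·-0.24 = 5.56

5.5600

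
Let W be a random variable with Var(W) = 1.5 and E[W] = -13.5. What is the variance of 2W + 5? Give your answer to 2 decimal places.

6.00

Var(2W + 5) = (2)²·Var(W) = 4·1.5 = 6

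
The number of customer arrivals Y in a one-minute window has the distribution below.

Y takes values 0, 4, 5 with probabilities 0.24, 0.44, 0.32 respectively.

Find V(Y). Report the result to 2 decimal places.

E[Y] = (0)(0.24) + (4)(0.44) + (5)(0.32) = 3.36
E[Y²] = (0)²(0.24) + (4)²(0.44) + (5)²(0.32) = 15.04
V(Y) = E[Y²] − (E[Y])² = 15.04 − (3.36)² = 3.7504

3.75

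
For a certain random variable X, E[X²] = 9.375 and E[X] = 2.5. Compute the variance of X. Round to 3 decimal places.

3.125

Var(X) = 9.375 − (2.5)² = 3.125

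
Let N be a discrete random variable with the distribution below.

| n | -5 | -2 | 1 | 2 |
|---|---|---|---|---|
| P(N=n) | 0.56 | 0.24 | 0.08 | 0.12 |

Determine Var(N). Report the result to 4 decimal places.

6.7584

E[N] = (-5)(0.56) + (-2)(0.24) + (1)(0.08) + (2)(0.12) = -2.96
E[N²] = (-5)²(0.56) + (-2)²(0.24) + (1)²(0.08) + (2)²(0.12) = 15.52
Var(N) = E[N²] − (E[N])² = 15.52 − (-2.96)² = 6.7584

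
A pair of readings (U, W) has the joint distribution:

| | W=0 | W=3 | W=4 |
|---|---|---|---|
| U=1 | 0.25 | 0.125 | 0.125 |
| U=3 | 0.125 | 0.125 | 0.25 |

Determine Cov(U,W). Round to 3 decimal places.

0.500

E[U] = 2,  E[W] = 2.25
E[UW] = 5
Cov(U,W) = E[UW] − E[U]E[W] = 5 − (2)(2.25) = 0.5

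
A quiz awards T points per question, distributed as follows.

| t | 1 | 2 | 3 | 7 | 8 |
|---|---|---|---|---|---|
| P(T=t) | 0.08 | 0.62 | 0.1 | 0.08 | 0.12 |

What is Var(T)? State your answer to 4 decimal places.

E[T] = (1)(0.08) + (2)(0.62) + (3)(0.1) + (7)(0.08) + (8)(0.12) = 3.14
E[T²] = (1)²(0.08) + (2)²(0.62) + (3)²(0.1) + (7)²(0.08) + (8)²(0.12) = 15.06
Var(T) = E[T²] − (E[T])² = 15.06 − (3.14)² = 5.2004

5.2004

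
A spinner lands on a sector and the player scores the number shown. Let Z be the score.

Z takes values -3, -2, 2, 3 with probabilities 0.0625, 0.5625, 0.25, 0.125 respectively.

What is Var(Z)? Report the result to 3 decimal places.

E[Z] = (-3)(0.0625) + (-2)(0.5625) + (2)(0.25) + (3)(0.125) = -0.4375
E[Z²] = (-3)²(0.0625) + (-2)²(0.5625) + (2)²(0.25) + (3)²(0.125) = 4.9375
Var(Z) = E[Z²] − (E[Z])² = 4.9375 − (-0.4375)² = 4.74609375

4.746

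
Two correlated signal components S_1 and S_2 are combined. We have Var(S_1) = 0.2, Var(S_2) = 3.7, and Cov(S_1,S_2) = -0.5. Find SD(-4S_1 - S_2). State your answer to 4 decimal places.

1.7029

Var(-4S_1 - S_2) = (-4)²·Var(S_1) + (-1)²·Var(S_2) + 2·(-4)·(-1)·Cov(S_1,S_2)
= 16·0.2 + 1·3.7 + 8·-0.5 = 2.9
SD(-4S_1 - S_2) = √2.9 ≈ 1.7029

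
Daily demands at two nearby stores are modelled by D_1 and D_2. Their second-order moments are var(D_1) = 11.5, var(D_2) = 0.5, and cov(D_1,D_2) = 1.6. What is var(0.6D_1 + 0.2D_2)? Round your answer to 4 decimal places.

4.5440

var(0.6D_1 + 0.2D_2) = (0.6)²·var(D_1) + (0.2)²·var(D_2) + 2·(0.6)·(0.2)·cov(D_1,D_2)
= 0.36·11.5 + 0.04·0.5 + 0.24·1.6 = 4.544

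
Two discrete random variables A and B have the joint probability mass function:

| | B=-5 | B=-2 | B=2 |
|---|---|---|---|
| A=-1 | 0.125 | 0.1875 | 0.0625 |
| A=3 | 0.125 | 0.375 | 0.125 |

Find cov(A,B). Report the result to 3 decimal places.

E[A] = 1.5,  E[B] = -2
E[AB] = -2.5
cov(A,B) = E[AB] − E[A]E[B] = -2.5 − (1.5)(-2) = 0.5

0.500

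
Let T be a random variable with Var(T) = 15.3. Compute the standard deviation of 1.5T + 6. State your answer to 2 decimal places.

5.87

Var(1.5T + 6) = (1.5)²·15.3 = 34.425
σ(1.5T + 6) = √34.425 ≈ 5.87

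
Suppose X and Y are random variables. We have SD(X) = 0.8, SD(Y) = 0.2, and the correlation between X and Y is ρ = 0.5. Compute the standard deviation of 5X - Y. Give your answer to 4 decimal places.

V(X) = (0.8)² = 0.64;  V(Y) = (0.2)² = 0.04
Cov(X,Y) = ρ·SD(X)·SD(Y) = 0.5·0.8·0.2 = 0.08
V(5X - Y) = (5)²·V(X) + (-1)²·V(Y) + 2·(5)·(-1)·Cov(X,Y)
= 25·0.64 + 1·0.04 + -10·0.08 = 15.24
SD(5X - Y) = √15.24 ≈ 3.9038

3.9038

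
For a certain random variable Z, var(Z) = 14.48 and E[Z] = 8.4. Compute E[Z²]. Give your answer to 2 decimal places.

E[Z²] = var(Z) + (E[Z])² = 14.48 + (8.4)² = 85.04

85.04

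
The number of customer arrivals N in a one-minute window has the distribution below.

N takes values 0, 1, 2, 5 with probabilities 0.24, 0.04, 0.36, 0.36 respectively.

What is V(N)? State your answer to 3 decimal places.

E[N] = (0)(0.24) + (1)(0.04) + (2)(0.36) + (5)(0.36) = 2.56
E[N²] = (0)²(0.24) + (1)²(0.04) + (2)²(0.36) + (5)²(0.36) = 10.48
V(N) = E[N²] − (E[N])² = 10.48 − (2.56)² = 3.9264

3.926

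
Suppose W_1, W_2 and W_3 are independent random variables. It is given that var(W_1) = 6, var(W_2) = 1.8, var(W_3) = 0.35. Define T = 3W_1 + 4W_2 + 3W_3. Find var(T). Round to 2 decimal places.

85.95

By independence, var(T) = (3)²var(W_1) + (4)²var(W_2) + (3)²var(W_3)
= (3)²·6 + (4)²·1.8 + (3)²·0.35 = 85.95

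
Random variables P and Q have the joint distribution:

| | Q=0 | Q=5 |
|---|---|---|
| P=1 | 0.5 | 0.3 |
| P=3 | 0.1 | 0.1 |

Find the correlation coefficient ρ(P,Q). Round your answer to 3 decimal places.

0.102

E[P] = 1.4,  E[Q] = 2
E[PQ] = 3
Cov(P,Q) = E[PQ] − E[P]E[Q] = 3 − (1.4)(2) = 0.2
var(P) = 0.64,  var(Q) = 6
ρ = 0.2 / √(0.64·6) ≈ 0.102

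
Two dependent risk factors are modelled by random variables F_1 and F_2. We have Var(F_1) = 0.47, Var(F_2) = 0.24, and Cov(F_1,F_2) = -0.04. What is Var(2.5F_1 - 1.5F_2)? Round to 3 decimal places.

3.778

Var(2.5F_1 - 1.5F_2) = (2.5)²·Var(F_1) + (-1.5)²·Var(F_2) + 2·(2.5)·(-1.5)·Cov(F_1,F_2)
= 6.25·0.47 + 2.25·0.24 + -7.5·-0.04 = 3.7775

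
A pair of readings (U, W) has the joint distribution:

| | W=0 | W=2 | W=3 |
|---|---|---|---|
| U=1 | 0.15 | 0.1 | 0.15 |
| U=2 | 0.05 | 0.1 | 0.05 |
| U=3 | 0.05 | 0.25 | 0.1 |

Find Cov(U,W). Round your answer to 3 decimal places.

0.150

E[U] = 2,  E[W] = 1.8
E[UW] = 3.75
Cov(U,W) = E[UW] − E[U]E[W] = 3.75 − (2)(1.8) = 0.15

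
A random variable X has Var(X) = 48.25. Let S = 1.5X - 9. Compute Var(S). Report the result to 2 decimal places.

108.56

Var(1.5X - 9) = (1.5)²·Var(X) = 2.25·48.25 = 108.5625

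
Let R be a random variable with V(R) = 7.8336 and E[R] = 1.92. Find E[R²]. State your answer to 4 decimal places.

11.5200

E[R²] = V(R) + (E[R])² = 7.8336 + (1.92)² = 11.52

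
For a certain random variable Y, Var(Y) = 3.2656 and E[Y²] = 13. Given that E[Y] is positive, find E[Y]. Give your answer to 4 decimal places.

3.1200

(E[Y])² = E[Y²] − Var(Y) = 13 − 3.2656 = 9.7344
E[Y] = √9.7344 = 3.12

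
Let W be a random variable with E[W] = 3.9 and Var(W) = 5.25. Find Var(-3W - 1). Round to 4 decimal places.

Var(-3W - 1) = (-3)²·Var(W) = 9·5.25 = 47.25

47.2500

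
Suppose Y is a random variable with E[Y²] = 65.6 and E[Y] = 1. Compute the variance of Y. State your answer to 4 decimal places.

64.6000

Var(Y) = 65.6 − (1)² = 64.6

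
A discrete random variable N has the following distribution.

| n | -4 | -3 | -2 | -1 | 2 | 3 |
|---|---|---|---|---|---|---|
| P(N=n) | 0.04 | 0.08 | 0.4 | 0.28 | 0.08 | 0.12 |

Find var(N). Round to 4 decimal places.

3.7184

E[N] = (-4)(0.04) + (-3)(0.08) + (-2)(0.4) + (-1)(0.28) + (2)(0.08) + (3)(0.12) = -0.96
E[N²] = (-4)²(0.04) + (-3)²(0.08) + (-2)²(0.4) + (-1)²(0.28) + (2)²(0.08) + (3)²(0.12) = 4.64
var(N) = E[N²] − (E[N])² = 4.64 − (-0.96)² = 3.7184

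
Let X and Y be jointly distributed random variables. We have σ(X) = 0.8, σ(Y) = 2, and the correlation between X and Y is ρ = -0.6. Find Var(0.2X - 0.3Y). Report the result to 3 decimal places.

0.501

Var(X) = (0.8)² = 0.64;  Var(Y) = (2)² = 4
Cov(X,Y) = ρ·σ(X)·σ(Y) = -0.6·0.8·2 = -0.96
Var(0.2X - 0.3Y) = (0.2)²·Var(X) + (-0.3)²·Var(Y) + 2·(0.2)·(-0.3)·Cov(X,Y)
= 0.04·0.64 + 0.09·4 + -0.12·-0.96 = 0.5008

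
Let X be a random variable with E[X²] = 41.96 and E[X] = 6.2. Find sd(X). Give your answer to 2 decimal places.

Var(X) = 41.96 − (6.2)² = 3.52
sd(X) = √3.52 ≈ 1.88

1.88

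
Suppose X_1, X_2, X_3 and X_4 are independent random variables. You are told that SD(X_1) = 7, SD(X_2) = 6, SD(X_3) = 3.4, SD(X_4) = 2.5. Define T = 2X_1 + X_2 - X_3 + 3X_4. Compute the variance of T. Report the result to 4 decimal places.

Var(X_1) = 49, Var(X_2) = 36, Var(X_3) = 11.56, Var(X_4) = 6.25
By independence, Var(T) = (2)²Var(X_1) + (1)²Var(X_2) + (-1)²Var(X_3) + (3)²Var(X_4)
= (2)²·49 + (1)²·36 + (-1)²·11.56 + (3)²·6.25 = 299.81

299.8100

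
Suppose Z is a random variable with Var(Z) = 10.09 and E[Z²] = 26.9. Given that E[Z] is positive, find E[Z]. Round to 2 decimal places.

4.10

(E[Z])² = E[Z²] − Var(Z) = 26.9 − 10.09 = 16.81
E[Z] = √16.81 = 4.1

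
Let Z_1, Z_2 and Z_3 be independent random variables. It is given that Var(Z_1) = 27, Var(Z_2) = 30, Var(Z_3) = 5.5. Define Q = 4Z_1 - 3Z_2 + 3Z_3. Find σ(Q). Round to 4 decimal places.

By independence, Var(Q) = (4)²Var(Z_1) + (-3)²Var(Z_2) + (3)²Var(Z_3)
= (4)²·27 + (-3)²·30 + (3)²·5.5 = 751.5
σ(Q) = √751.5 ≈ 27.4135

27.4135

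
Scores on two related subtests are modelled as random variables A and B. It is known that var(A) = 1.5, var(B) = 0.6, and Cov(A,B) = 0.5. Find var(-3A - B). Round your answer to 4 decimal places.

17.1000

var(-3A - B) = (-3)²·var(A) + (-1)²·var(B) + 2·(-3)·(-1)·Cov(A,B)
= 9·1.5 + 1·0.6 + 6·0.5 = 17.1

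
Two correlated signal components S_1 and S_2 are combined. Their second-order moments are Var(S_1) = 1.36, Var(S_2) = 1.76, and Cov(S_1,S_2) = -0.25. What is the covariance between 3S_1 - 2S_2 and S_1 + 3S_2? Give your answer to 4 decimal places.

Cov(3S_1 - 2S_2, S_1 + 3S_2) = (3)(1)Var(S_1) + (-2)(3)Var(S_2) + [(3)(3) + (-2)(1)]Cov(S_1,S_2)
= 3·1.36 + -6·1.76 + 7·-0.25 = -8.23

-8.2300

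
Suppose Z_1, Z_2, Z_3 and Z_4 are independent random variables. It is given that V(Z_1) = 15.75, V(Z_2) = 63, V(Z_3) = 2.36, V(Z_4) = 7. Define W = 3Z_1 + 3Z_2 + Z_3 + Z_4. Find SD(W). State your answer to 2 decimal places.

By independence, V(W) = (3)²V(Z_1) + (3)²V(Z_2) + (1)²V(Z_3) + (1)²V(Z_4)
= (3)²·15.75 + (3)²·63 + (1)²·2.36 + (1)²·7 = 718.11
SD(W) = √718.11 ≈ 26.80

26.80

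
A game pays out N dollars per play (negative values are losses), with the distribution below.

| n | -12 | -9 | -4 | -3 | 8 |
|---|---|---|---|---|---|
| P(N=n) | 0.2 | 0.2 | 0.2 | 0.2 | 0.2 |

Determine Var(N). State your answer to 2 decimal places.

46.80

E[N] = (-12)(0.2) + (-9)(0.2) + (-4)(0.2) + (-3)(0.2) + (8)(0.2) = -4
E[N²] = (-12)²(0.2) + (-9)²(0.2) + (-4)²(0.2) + (-3)²(0.2) + (8)²(0.2) = 62.8
Var(N) = E[N²] − (E[N])² = 62.8 − (-4)² = 46.8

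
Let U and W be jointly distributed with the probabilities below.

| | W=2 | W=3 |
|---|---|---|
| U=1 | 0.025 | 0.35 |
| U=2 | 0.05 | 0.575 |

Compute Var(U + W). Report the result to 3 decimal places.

E[U] = 1.625,  E[W] = 2.925,  E[UW] = 4.75
Var(U) = 2.875 − (1.625)² = 0.234375;  Var(W) = 8.625 − (2.925)² = 0.069375
Cov(U,W) = 4.75 − (1.625)(2.925) = -0.003125
Var(U + W) = (1)²·0.234375 + (1)²·0.069375 + 2·(1)·(1)·-0.003125 = 0.2975

0.298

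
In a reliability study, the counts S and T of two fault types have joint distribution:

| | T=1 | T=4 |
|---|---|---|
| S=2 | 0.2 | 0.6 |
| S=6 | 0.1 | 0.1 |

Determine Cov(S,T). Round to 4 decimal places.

-0.4800

E[S] = 2.8,  E[T] = 3.1
E[ST] = 8.2
Cov(S,T) = E[ST] − E[S]E[T] = 8.2 − (2.8)(3.1) = -0.48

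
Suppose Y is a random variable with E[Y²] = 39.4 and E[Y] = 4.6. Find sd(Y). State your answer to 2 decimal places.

Var(Y) = 39.4 − (4.6)² = 18.24
sd(Y) = √18.24 ≈ 4.27

4.27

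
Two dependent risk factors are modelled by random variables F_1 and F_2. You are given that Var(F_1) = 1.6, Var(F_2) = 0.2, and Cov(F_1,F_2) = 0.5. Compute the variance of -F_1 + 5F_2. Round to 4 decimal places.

Var(-F_1 + 5F_2) = (-1)²·Var(F_1) + (5)²·Var(F_2) + 2·(-1)·(5)·Cov(F_1,F_2)
= 1·1.6 + 25·0.2 + -10·0.5 = 1.6

1.6000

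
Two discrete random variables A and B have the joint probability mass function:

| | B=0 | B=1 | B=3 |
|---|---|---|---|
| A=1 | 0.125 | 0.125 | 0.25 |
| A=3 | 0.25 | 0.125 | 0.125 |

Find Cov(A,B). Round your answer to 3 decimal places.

-0.375

E[A] = 2,  E[B] = 1.375
E[AB] = 2.375
Cov(A,B) = E[AB] − E[A]E[B] = 2.375 − (2)(1.375) = -0.375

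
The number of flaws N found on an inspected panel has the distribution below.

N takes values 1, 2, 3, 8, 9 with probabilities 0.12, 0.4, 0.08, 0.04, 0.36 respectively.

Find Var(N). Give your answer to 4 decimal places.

E[N] = (1)(0.12) + (2)(0.4) + (3)(0.08) + (8)(0.04) + (9)(0.36) = 4.72
E[N²] = (1)²(0.12) + (2)²(0.4) + (3)²(0.08) + (8)²(0.04) + (9)²(0.36) = 34.16
Var(N) = E[N²] − (E[N])² = 34.16 − (4.72)² = 11.8816

11.8816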